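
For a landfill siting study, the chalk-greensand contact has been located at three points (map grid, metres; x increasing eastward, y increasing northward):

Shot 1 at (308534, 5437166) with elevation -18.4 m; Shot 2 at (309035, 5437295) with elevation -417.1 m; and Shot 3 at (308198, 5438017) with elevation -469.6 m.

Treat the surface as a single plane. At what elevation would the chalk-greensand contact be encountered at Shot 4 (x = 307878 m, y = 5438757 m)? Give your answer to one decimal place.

-845.3 m

Two edge vectors: Shot 1→Shot 2 = (501, 129, -398.7), Shot 1→Shot 3 = (-336, 851, -451.2).
Normal n = (Shot 1→Shot 2) × (Shot 1→Shot 3) = (281088.9, 360014.4, 469695).
So ∂z/∂x = −n_x/n_z = −0.598449845 and ∂z/∂y = −n_y/n_z = −0.766485485.
Intercept c from Shot 1: -18.4 + 184642.12 + 4167508.82 = 4352132.54.
At (307878, 5438757): z = −184249.5 − 4168728.3 + 4352132.54 = -845.3 m.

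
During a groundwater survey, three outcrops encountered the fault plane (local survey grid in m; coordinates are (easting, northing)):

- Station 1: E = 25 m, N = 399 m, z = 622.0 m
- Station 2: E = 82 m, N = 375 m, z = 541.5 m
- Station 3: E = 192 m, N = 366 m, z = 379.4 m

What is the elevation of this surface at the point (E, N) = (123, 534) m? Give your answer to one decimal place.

Two edge vectors: Station 1→Station 2 = (57, -24, -80.5), Station 1→Station 3 = (167, -33, -242.6).
Normal n = (Station 1→Station 2) × (Station 1→Station 3) = (3165.9, 384.7, 2127).
So ∂z/∂E = −n_x/n_z = −1.48843 and ∂z/∂N = −n_y/n_z = −0.18087.
Intercept c from Station 1: 622 + 37.21 + 72.17 = 731.38.
At (123, 534): z = −183.1 − 96.6 + 731.38 = 451.7 m.

451.7 m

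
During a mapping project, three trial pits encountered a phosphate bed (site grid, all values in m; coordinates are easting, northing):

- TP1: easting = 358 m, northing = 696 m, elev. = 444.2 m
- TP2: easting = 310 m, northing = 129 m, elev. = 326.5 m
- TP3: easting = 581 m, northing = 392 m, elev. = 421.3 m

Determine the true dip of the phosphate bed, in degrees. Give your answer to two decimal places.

Two edge vectors: TP1→TP2 = (-48, -567, -117.7), TP1→TP3 = (223, -304, -22.9).
Normal n = (TP1→TP2) × (TP1→TP3) = (-22796.5, -27346.3, 141033).
So ∂z/∂easting = −n_x/n_z = 0.16164 and ∂z/∂northing = −n_y/n_z = 0.19390.
Gradient magnitude |∇z| = √(a² + b²) = √(0.02613 + 0.03760) = 0.25244.
True dip = arctan(0.25244) = 14.17°, dipping toward SW (azimuth ≈ 220°).

14.17°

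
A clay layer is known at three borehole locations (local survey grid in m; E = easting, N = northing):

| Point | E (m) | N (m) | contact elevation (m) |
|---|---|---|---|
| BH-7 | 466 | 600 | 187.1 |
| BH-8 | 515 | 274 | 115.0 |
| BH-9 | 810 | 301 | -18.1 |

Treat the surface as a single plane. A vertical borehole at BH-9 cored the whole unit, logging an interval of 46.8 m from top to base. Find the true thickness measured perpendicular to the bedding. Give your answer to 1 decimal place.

Let the plane be z = a·E + b·N + c.
BH-8−BH-7: 49a − 326b = −72.1;  BH-9−BH-7: 344a − 299b = −205.2.
Solving gives a = −0.46503, b = 0.15127.
|∇z| = √(a²+b²) = 0.48902, so dip δ = arctan(0.48902) = 26.06°.
True thickness = vertical thickness × cos δ = 46.8 × cos 26.06° = 42.0 m.

42.0 m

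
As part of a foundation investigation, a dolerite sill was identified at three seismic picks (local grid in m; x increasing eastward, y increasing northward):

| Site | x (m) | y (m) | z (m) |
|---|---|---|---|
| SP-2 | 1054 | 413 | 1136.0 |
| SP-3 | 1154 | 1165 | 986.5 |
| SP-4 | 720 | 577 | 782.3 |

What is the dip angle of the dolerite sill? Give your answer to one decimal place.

Let the plane be z = a·x + b·y + c.
SP-3−SP-2: 100a + 752b = −149.5;  SP-4−SP-2: −334a + 164b = −353.7.
Solving gives a = 0.90244, b = −0.31881.
Gradient magnitude |∇z| = √(a² + b²) = √(0.81440 + 0.10164) = 0.95710.
True dip = arctan(0.95710) = 43.7°, dipping toward WNW (azimuth ≈ 289°).

43.7°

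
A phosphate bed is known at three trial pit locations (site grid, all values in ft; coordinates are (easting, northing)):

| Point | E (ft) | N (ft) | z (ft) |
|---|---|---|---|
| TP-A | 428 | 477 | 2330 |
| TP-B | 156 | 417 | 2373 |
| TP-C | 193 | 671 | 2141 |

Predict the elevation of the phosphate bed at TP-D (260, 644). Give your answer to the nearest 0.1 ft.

2168.8 ft

Let the plane be z = a·E + b·N + c.
TP-B−TP-A: −272a − 60b = 43;  TP-C−TP-A: −235a + 194b = −189.
Solving gives a = 0.04483, b = −0.91992.
Then c = 2330 − a·428 − b·477 = 2749.61.
At (260, 644): z = 11.7 − 592.4 + 2749.61 = 2168.8 ft.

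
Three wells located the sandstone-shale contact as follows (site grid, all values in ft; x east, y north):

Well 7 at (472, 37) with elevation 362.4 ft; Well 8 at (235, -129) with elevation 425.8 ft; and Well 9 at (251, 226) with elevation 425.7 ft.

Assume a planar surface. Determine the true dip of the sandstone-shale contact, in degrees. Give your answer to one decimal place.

15.4°

Let the plane be z = a·x + b·y + c.
Well 8−Well 7: −237a − 166b = 63.4;  Well 9−Well 7: −221a + 189b = 63.3.
Solving gives a = −0.27603, b = 0.01216.
Gradient magnitude |∇z| = √(a² + b²) = √(0.07619 + 0.00015) = 0.27629.
True dip = arctan(0.27629) = 15.4°, dipping toward E (azimuth ≈ 093°).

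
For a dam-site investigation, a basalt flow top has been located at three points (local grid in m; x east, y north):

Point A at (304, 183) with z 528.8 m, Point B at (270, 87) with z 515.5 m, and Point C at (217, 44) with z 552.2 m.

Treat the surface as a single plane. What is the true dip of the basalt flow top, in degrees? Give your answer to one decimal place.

Two edge vectors: Point A→Point B = (-34, -96, -13.3), Point A→Point C = (-87, -139, 23.4).
Normal n = (Point A→Point B) × (Point A→Point C) = (-4095.1, 1952.7, -3626).
So ∂z/∂x = −n_x/n_z = −1.12937 and ∂z/∂y = −n_y/n_z = 0.53853.
Gradient magnitude |∇z| = √(a² + b²) = √(1.27548 + 0.29001) = 1.25120.
True dip = arctan(1.25120) = 51.4°, dipping toward ESE (azimuth ≈ 115°).

51.4°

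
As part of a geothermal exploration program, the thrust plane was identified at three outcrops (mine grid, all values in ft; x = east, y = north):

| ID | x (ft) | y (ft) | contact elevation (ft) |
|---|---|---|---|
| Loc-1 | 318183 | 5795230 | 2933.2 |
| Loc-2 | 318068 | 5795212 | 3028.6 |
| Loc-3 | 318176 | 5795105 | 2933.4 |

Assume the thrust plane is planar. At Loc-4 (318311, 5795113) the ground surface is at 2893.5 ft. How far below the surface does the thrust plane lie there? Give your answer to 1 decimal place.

72.7 ft

Let the plane be z = a·x + b·y + c.
Loc-2−Loc-1: −115a − 18b = 95.4;  Loc-3−Loc-1: −7a − 125b = 0.2.
Solving gives a = −0.836648186, b = 0.045252298.
Then c = 2933.2 − a·318183 − b·5795230 = 6892.95.
At (318311, 5795113): z_contact = −266314.32 + 262242.18 + 6892.95 = 2820.81 ft.
Depth below ground = 2893.5 − 2820.81 = 72.7 ft.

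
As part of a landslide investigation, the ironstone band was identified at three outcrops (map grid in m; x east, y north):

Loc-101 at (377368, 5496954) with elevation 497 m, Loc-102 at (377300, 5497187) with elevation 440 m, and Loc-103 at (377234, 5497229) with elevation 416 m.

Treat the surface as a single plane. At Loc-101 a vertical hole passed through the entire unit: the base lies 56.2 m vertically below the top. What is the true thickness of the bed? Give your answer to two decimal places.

Let the plane be z = a·x + b·y + c.
Loc-102−Loc-101: −68a + 233b = −57;  Loc-103−Loc-101: −134a + 275b = −81.
Solving gives a = 0.25539, b = −0.17010.
|∇z| = √(a²+b²) = 0.30685, so dip δ = arctan(0.30685) = 17.06°.
True thickness = vertical thickness × cos δ = 56.2 × cos 17.06° = 53.73 m.

53.73 m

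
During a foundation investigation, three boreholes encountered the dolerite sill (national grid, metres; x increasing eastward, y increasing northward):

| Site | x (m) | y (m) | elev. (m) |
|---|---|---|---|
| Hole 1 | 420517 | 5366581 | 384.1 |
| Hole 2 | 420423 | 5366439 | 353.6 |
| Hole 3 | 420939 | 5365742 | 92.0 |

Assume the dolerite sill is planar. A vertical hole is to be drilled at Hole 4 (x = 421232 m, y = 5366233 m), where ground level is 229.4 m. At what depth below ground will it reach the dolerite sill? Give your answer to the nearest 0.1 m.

28.3 m

Two edge vectors: Hole 1→Hole 2 = (-94, -142, -30.5), Hole 1→Hole 3 = (422, -839, -292.1).
Normal n = (Hole 1→Hole 2) × (Hole 1→Hole 3) = (15888.7, -40328.4, 138790).
So ∂z/∂x = −n_x/n_z = −0.114480150 and ∂z/∂y = −n_y/n_z = 0.290571367.
Intercept c from Hole 1: 384.1 + 48140.85 − 1559374.78 = −1510849.83.
At (421232, 5366233): z_contact = −48222.70 + 1559273.66 − 1510849.83 = 201.13 m.
Depth below ground = 229.4 − 201.13 = 28.3 m.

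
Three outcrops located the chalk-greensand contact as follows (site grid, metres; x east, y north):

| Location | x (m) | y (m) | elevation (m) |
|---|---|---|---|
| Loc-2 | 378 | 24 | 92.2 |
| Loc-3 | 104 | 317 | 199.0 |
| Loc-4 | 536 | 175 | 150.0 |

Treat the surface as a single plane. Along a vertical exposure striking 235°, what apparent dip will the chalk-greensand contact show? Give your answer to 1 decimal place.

12.5°

Let the plane be z = a·x + b·y + c.
Loc-3−Loc-2: −274a + 293b = 106.8;  Loc-4−Loc-2: 158a + 151b = 57.8.
Solving gives a = 0.00922, b = 0.37313.
Unit vector along 235° is (sin 235°, cos 235°) = (-0.8192, -0.5736).
Slope in that direction = a·(-0.8192) + b·(-0.5736) = −0.22157.
Apparent dip = arctan|0.22157| = 12.5° (true dip is 20.5°, so apparent ≤ true as expected).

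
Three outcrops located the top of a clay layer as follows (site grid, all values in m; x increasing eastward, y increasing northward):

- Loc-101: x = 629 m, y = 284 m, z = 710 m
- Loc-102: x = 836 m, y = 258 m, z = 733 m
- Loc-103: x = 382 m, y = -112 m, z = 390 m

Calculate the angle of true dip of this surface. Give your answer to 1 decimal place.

Two edge vectors: Loc-101→Loc-102 = (207, -26, 23), Loc-101→Loc-103 = (-247, -396, -320).
Normal n = (Loc-101→Loc-102) × (Loc-101→Loc-103) = (17428, 60559, -88394).
So ∂z/∂x = −n_x/n_z = 0.19716 and ∂z/∂y = −n_y/n_z = 0.68510.
Gradient magnitude |∇z| = √(a² + b²) = √(0.03887 + 0.46937) = 0.71291.
True dip = arctan(0.71291) = 35.5°, dipping toward SSW (azimuth ≈ 196°).

35.5°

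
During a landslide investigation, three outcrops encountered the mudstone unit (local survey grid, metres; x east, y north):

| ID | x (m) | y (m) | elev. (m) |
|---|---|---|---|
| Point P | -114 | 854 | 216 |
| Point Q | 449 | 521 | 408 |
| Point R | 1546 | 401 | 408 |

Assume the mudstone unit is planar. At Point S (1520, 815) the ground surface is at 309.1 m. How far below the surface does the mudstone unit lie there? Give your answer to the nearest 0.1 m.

Two edge vectors: Point P→Point Q = (563, -333, 192), Point P→Point R = (1660, -453, 192).
Normal n = (Point P→Point Q) × (Point P→Point R) = (23040, 210624, 297741).
So ∂z/∂x = −n_x/n_z = −0.077383 and ∂z/∂y = −n_y/n_z = −0.707407.
Intercept c from Point P: 216 − 8.82 + 604.13 = 811.30.
At (1520, 815): z_contact = −117.62 − 576.54 + 811.30 = 117.15 m.
Depth below ground = 309.1 − 117.15 = 192.0 m.

192.0 m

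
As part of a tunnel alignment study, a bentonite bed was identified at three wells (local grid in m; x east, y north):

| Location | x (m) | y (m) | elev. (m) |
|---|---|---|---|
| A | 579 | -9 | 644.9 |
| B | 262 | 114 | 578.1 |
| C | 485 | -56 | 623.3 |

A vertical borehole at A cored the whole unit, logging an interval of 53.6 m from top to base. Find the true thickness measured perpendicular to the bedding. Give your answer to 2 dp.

52.35 m

Let the plane be z = a·x + b·y + c.
B−A: −317a + 123b = −66.8;  C−A: −94a − 47b = −21.6.
Solving gives a = 0.21905, b = 0.02147.
|∇z| = √(a²+b²) = 0.22010, so dip δ = arctan(0.22010) = 12.41°.
True thickness = vertical thickness × cos δ = 53.6 × cos 12.41° = 52.35 m.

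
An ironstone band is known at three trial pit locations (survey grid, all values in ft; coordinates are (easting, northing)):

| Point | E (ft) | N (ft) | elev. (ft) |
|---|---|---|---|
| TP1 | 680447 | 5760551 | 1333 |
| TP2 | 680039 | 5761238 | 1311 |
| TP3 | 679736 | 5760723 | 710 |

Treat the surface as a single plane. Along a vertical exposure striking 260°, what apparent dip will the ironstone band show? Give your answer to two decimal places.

Two edge vectors: TP1→TP2 = (-408, 687, -22), TP1→TP3 = (-711, 172, -623).
Normal n = (TP1→TP2) × (TP1→TP3) = (-424217, -238542, 418281).
So ∂z/∂E = −n_x/n_z = 1.01419 and ∂z/∂N = −n_y/n_z = 0.57029.
Unit vector along 260° is (sin 260°, cos 260°) = (-0.9848, -0.1736).
Slope in that direction = a·(-0.9848) + b·(-0.1736) = −1.09781.
Apparent dip = arctan|1.09781| = 47.67° (true dip is 49.3°, so apparent ≤ true as expected).

47.67°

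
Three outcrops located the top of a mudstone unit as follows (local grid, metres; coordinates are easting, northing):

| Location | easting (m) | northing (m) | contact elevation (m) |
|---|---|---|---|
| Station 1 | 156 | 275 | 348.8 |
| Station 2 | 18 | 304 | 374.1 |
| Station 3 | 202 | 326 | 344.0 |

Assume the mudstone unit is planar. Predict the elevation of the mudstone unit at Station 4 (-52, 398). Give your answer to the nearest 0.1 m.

Let the plane be z = a·easting + b·northing + c.
Station 2−Station 1: −138a + 29b = 25.3;  Station 3−Station 1: 46a + 51b = −4.8.
Solving gives a = −0.17075, b = 0.05989.
Then c = 348.8 − a·156 − b·275 = 358.97.
At (-52, 398): z = 8.9 + 23.8 + 358.97 = 391.7 m.

391.7 m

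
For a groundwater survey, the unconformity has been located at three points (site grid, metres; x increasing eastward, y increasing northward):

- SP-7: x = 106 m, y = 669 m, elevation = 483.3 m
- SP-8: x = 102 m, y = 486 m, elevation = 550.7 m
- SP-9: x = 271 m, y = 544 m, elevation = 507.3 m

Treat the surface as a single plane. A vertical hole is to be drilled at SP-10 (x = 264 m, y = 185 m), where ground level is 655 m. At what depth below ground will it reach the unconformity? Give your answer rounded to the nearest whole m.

16 m

Let the plane be z = a·x + b·y + c.
SP-8−SP-7: −4a − 183b = 67.4;  SP-9−SP-7: 165a − 125b = 24.
Solving gives a = −0.13139, b = −0.36543.
Then c = 483.3 − a·106 − b·669 = 741.70.
At (264, 185): z_contact = −34.7 − 67.6 + 741.70 = 639.4 m.
Depth below ground = 655 − 639.4 = 16 m.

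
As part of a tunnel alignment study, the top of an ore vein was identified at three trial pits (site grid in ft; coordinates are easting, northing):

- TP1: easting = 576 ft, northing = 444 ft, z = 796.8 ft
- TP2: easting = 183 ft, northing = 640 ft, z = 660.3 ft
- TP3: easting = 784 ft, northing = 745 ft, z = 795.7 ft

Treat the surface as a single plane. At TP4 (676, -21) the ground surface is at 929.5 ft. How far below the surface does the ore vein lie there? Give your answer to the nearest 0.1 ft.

Two edge vectors: TP1→TP2 = (-393, 196, -136.5), TP1→TP3 = (208, 301, -1.1).
Normal n = (TP1→TP2) × (TP1→TP3) = (40870.9, -28824.3, -159061).
So ∂z/∂easting = −n_x/n_z = 0.25695 and ∂z/∂northing = −n_y/n_z = −0.18122.
Intercept c from TP1: 796.8 − 148.00 + 80.46 = 729.26.
At (676, -21): z_contact = 173.70 + 3.81 + 729.26 = 906.76 ft.
Depth below ground = 929.5 − 906.76 = 22.7 ft.

22.7 ft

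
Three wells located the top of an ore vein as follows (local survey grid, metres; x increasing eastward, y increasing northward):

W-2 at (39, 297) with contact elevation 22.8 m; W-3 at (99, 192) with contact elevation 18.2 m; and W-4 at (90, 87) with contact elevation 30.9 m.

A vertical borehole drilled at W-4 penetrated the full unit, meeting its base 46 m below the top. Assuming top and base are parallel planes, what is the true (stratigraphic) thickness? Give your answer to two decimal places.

Let the plane be z = a·x + b·y + c.
W-3−W-2: 60a − 105b = −4.6;  W-4−W-2: 51a − 210b = 8.1.
Solving gives a = −0.25072, b = −0.09946.
|∇z| = √(a²+b²) = 0.26973, so dip δ = arctan(0.26973) = 15.10°.
True thickness = vertical thickness × cos δ = 46 × cos 15.10° = 44.41 m.

44.41 m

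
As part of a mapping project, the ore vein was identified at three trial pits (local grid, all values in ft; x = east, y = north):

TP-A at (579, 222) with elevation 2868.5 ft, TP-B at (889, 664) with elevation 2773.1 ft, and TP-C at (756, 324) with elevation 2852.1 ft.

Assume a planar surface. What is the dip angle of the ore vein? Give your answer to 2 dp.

Two edge vectors: TP-A→TP-B = (310, 442, -95.4), TP-A→TP-C = (177, 102, -16.4).
Normal n = (TP-A→TP-B) × (TP-A→TP-C) = (2482, -11801.8, -46614).
So ∂z/∂x = −n_x/n_z = 0.05325 and ∂z/∂y = −n_y/n_z = −0.25318.
Gradient magnitude |∇z| = √(a² + b²) = √(0.00284 + 0.06410) = 0.25872.
True dip = arctan(0.25872) = 14.51°, dipping toward NNW (azimuth ≈ 348°).

14.51°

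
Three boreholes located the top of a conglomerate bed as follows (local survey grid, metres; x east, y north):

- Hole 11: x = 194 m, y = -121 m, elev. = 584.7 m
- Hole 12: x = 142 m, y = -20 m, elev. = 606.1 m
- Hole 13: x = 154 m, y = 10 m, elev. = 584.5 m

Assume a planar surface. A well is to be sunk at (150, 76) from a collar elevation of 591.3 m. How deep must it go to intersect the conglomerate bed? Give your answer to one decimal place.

Let the plane be z = a·x + b·y + c.
Hole 12−Hole 11: −52a + 101b = 21.4;  Hole 13−Hole 11: −40a + 131b = −0.2.
Solving gives a = −1.01861, b = −0.31255.
Then c = 584.7 − a·194 − b·-121 = 744.49.
At (150, 76): z_contact = −152.79 − 23.75 + 744.49 = 567.95 m.
Depth below ground = 591.3 − 567.95 = 23.4 m.

23.4 m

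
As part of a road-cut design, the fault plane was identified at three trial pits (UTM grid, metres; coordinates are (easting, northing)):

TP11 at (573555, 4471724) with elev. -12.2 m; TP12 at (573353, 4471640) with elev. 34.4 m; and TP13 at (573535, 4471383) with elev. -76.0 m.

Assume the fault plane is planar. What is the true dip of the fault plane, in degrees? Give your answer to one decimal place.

20.7°

Two edge vectors: TP11→TP12 = (-202, -84, 46.6), TP11→TP13 = (-20, -341, -63.8).
Normal n = (TP11→TP12) × (TP11→TP13) = (21249.8, -13819.6, 67202).
So ∂z/∂E = −n_x/n_z = −0.31621 and ∂z/∂N = −n_y/n_z = 0.20564.
Gradient magnitude |∇z| = √(a² + b²) = √(0.09999 + 0.04229) = 0.37720.
True dip = arctan(0.37720) = 20.7°, dipping toward ESE (azimuth ≈ 123°).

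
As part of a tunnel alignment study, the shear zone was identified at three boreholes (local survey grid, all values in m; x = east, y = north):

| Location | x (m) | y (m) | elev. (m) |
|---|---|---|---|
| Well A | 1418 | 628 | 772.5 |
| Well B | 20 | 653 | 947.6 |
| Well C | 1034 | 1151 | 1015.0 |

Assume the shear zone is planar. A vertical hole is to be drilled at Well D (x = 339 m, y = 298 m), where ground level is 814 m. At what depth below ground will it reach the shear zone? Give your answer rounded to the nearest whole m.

38 m

Let the plane be z = a·x + b·y + c.
Well B−Well A: −1398a + 25b = 175.1;  Well C−Well A: −384a + 523b = 242.5.
Solving gives a = −0.11851, b = 0.37665.
Then c = 772.5 − a·1418 − b·628 = 704.01.
At (339, 298): z_contact = −40.2 + 112.2 + 704.01 = 776.1 m.
Depth below ground = 814 − 776.1 = 38 m.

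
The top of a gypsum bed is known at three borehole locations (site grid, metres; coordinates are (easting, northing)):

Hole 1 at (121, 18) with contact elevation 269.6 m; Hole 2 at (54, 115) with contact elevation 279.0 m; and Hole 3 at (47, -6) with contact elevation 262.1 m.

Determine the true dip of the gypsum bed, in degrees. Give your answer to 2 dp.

8.41°

Two edge vectors: Hole 1→Hole 2 = (-67, 97, 9.4), Hole 1→Hole 3 = (-74, -24, -7.5).
Normal n = (Hole 1→Hole 2) × (Hole 1→Hole 3) = (-501.9, -1198.1, 8786).
So ∂z/∂E = −n_x/n_z = 0.05712 and ∂z/∂N = −n_y/n_z = 0.13636.
Gradient magnitude |∇z| = √(a² + b²) = √(0.00326 + 0.01860) = 0.14785.
True dip = arctan(0.14785) = 8.41°, dipping toward SSW (azimuth ≈ 203°).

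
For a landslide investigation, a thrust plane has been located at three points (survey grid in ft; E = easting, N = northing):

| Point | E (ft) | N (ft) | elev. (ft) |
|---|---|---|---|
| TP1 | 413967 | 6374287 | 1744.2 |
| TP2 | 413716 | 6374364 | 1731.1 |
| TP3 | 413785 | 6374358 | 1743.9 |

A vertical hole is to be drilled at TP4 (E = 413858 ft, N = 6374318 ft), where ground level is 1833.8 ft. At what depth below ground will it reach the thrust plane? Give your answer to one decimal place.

96.8 ft

Two edge vectors: TP1→TP2 = (-251, 77, -13.1), TP1→TP3 = (-182, 71, -0.3).
Normal n = (TP1→TP2) × (TP1→TP3) = (907, 2308.9, -3807).
So ∂z/∂E = −n_x/n_z = 0.238245338 and ∂z/∂N = −n_y/n_z = 0.606488048.
Intercept c from TP1: 1744.2 − 98625.71 − 3865928.88 = −3962810.39.
At (413858, 6374318): z_contact = 98599.74 + 3865947.68 − 3962810.39 = 1737.03 ft.
Depth below ground = 1833.8 − 1737.03 = 96.8 ft.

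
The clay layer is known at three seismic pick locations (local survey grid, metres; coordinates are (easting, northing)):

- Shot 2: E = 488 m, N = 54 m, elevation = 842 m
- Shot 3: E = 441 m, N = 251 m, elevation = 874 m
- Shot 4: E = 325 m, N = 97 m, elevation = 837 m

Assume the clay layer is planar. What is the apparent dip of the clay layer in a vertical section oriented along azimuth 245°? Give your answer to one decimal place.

Let the plane be z = a·E + b·N + c.
Shot 3−Shot 2: −47a + 197b = 32;  Shot 4−Shot 2: −163a + 43b = −5.
Solving gives a = 0.07846, b = 0.18116.
Unit vector along 245° is (sin 245°, cos 245°) = (-0.9063, -0.4226).
Slope in that direction = a·(-0.9063) + b·(-0.4226) = −0.14767.
Apparent dip = arctan|0.14767| = 8.4° (true dip is 11.2°, so apparent ≤ true as expected).

8.4°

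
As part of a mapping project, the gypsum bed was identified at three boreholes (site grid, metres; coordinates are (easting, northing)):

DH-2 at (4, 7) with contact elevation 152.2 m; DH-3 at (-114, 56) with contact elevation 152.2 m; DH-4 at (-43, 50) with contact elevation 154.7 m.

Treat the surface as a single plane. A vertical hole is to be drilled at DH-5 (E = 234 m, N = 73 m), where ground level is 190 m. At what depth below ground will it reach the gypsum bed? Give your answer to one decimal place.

20.6 m

Let the plane be z = a·E + b·N + c.
DH-3−DH-2: −118a + 49b = 0;  DH-4−DH-2: −47a + 43b = 2.5.
Solving gives a = 0.04421, b = 0.10646.
Then c = 152.2 − a·4 − b·7 = 151.28.
At (234, 73): z_contact = 10.34 + 7.77 + 151.28 = 169.39 m.
Depth below ground = 190 − 169.39 = 20.6 m.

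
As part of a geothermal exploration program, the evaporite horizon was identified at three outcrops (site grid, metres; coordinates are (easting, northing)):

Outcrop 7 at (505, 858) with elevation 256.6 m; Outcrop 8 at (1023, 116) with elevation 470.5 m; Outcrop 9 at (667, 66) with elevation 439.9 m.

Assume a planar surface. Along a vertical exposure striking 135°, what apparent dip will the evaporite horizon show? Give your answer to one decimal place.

Let the plane be z = a·E + b·N + c.
Outcrop 8−Outcrop 7: 518a − 742b = 213.9;  Outcrop 9−Outcrop 7: 162a − 792b = 183.3.
Solving gives a = 0.11515, b = −0.20789.
Unit vector along 135° is (sin 135°, cos 135°) = (0.7071, -0.7071).
Slope in that direction = a·(0.7071) + b·(-0.7071) = 0.22842.
Apparent dip = arctan|0.22842| = 12.9° (true dip is 13.4°, so apparent ≤ true as expected).

12.9°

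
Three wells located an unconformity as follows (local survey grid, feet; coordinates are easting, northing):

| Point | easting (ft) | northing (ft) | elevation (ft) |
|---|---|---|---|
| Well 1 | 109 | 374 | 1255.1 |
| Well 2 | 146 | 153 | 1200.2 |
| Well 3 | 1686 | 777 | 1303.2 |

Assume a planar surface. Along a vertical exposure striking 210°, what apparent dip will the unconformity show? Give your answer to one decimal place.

Let the plane be z = a·easting + b·northing + c.
Well 2−Well 1: 37a − 221b = −54.9;  Well 3−Well 1: 1577a + 403b = 48.1.
Solving gives a = −0.03163, b = 0.24312.
Unit vector along 210° is (sin 210°, cos 210°) = (-0.5000, -0.8660).
Slope in that direction = a·(-0.5000) + b·(-0.8660) = −0.19473.
Apparent dip = arctan|0.19473| = 11.0° (true dip is 13.8°, so apparent ≤ true as expected).

11.0°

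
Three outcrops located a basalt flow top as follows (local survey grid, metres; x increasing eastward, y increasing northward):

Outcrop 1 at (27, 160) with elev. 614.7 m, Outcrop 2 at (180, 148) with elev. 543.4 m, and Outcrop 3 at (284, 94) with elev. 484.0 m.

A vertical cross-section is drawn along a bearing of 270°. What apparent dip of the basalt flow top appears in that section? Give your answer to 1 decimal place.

Two edge vectors: Outcrop 1→Outcrop 2 = (153, -12, -71.3), Outcrop 1→Outcrop 3 = (257, -66, -130.7).
Normal n = (Outcrop 1→Outcrop 2) × (Outcrop 1→Outcrop 3) = (-3137.4, 1673, -7014).
So ∂z/∂x = −n_x/n_z = −0.44731 and ∂z/∂y = −n_y/n_z = 0.23852.
Unit vector along 270° is (sin 270°, cos 270°) = (-1.0000, -0.0000).
Slope in that direction = a·(-1.0000) + b·(-0.0000) = 0.44731.
Apparent dip = arctan|0.44731| = 24.1° (true dip is 26.9°, so apparent ≤ true as expected).

24.1°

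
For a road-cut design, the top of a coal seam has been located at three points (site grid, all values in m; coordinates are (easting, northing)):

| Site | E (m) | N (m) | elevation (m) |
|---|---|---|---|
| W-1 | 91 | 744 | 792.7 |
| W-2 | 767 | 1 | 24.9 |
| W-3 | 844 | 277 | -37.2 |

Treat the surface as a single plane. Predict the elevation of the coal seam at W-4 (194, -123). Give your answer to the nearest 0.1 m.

622.7 m

Let the plane be z = a·E + b·N + c.
W-2−W-1: 676a − 743b = −767.8;  W-3−W-1: 753a − 467b = −829.9.
Solving gives a = −1.05852, b = 0.07031.
Then c = 792.7 − a·91 − b·744 = 836.71.
At (194, -123): z = −205.4 − 8.6 + 836.71 = 622.7 m.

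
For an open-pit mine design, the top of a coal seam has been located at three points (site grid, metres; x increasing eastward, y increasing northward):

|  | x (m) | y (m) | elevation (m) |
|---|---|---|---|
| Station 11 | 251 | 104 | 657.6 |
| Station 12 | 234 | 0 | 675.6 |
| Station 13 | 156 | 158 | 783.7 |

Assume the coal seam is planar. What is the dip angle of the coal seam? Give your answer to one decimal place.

Two edge vectors: Station 11→Station 12 = (-17, -104, 18), Station 11→Station 13 = (-95, 54, 126.1).
Normal n = (Station 11→Station 12) × (Station 11→Station 13) = (-14086.4, 433.7, -10798).
So ∂z/∂x = −n_x/n_z = −1.30454 and ∂z/∂y = −n_y/n_z = 0.04016.
Gradient magnitude |∇z| = √(a² + b²) = √(1.70182 + 0.00161) = 1.30516.
True dip = arctan(1.30516) = 52.5°, dipping toward E (azimuth ≈ 092°).

52.5°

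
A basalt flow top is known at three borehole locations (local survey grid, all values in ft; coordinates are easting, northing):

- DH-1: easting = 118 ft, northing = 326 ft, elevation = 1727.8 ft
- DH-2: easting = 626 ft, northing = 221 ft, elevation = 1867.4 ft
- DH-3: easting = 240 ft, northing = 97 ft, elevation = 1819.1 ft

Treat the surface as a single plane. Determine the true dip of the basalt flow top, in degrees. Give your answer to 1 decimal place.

Let the plane be z = a·easting + b·northing + c.
DH-2−DH-1: 508a − 105b = 139.6;  DH-3−DH-1: 122a − 229b = 91.3.
Solving gives a = 0.21620, b = −0.28351.
Gradient magnitude |∇z| = √(a² + b²) = √(0.04674 + 0.08038) = 0.35654.
True dip = arctan(0.35654) = 19.6°, dipping toward NW (azimuth ≈ 323°).

19.6°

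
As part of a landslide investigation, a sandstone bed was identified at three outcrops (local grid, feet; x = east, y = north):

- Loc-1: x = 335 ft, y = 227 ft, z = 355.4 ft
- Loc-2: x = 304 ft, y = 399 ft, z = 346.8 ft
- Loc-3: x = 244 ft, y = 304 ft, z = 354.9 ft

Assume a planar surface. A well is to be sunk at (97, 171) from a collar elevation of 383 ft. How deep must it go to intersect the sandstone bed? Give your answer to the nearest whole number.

Let the plane be z = a·x + b·y + c.
Loc-2−Loc-1: −31a + 172b = −8.6;  Loc-3−Loc-1: −91a + 77b = −0.5.
Solving gives a = −0.04344, b = −0.05783.
Then c = 355.4 − a·335 − b·227 = 383.08.
At (97, 171): z_contact = −4.2 − 9.9 + 383.08 = 369.0 ft.
Depth below ground = 383 − 369.0 = 14 ft.

14 ft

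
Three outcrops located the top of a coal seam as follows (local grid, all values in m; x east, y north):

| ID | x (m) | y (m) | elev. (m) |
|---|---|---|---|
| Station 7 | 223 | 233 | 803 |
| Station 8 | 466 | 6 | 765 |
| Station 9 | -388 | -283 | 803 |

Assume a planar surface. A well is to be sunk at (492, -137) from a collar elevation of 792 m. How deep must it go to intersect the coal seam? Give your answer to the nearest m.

42 m

Let the plane be z = a·x + b·y + c.
Station 8−Station 7: 243a − 227b = −38;  Station 9−Station 7: −611a − 516b = 0.
Solving gives a = −0.07425, b = 0.08792.
Then c = 803 − a·223 − b·233 = 799.07.
At (492, -137): z_contact = −36.5 − 12.0 + 799.07 = 750.5 m.
Depth below ground = 792 − 750.5 = 42 m.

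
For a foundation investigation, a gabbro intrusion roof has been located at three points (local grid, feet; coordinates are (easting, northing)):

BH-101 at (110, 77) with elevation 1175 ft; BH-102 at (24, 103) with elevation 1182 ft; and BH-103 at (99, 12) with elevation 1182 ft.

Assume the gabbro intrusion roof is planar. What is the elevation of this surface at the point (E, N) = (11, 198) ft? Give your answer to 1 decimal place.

Let the plane be z = a·E + b·N + c.
BH-102−BH-101: −86a + 26b = 7;  BH-103−BH-101: −11a − 65b = 7.
Solving gives a = −0.10841, b = −0.08935.
Then c = 1175 − a·110 − b·77 = 1193.80.
At (11, 198): z = −1.2 − 17.7 + 1193.80 = 1174.9 ft.

1174.9 ft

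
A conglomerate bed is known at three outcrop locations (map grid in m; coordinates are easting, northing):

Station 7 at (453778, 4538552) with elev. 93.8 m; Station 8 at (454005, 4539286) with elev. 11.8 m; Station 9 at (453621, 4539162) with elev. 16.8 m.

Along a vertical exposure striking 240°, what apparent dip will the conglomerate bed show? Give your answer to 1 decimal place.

2.2°

Let the plane be z = a·easting + b·northing + c.
Station 8−Station 7: 227a + 734b = −82;  Station 9−Station 7: −157a + 610b = −77.
Solving gives a = 0.02561, b = −0.11964.
Unit vector along 240° is (sin 240°, cos 240°) = (-0.8660, -0.5000).
Slope in that direction = a·(-0.8660) + b·(-0.5000) = 0.03764.
Apparent dip = arctan|0.03764| = 2.2° (true dip is 7.0°, so apparent ≤ true as expected).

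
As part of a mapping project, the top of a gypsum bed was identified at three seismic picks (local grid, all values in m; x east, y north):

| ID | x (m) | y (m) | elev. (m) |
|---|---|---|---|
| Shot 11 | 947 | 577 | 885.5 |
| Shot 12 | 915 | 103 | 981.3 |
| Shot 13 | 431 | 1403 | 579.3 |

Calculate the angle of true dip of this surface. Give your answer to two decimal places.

Let the plane be z = a·x + b·y + c.
Shot 12−Shot 11: −32a − 474b = 95.8;  Shot 13−Shot 11: −516a + 826b = −306.2.
Solving gives a = 0.24356, b = −0.21855.
Gradient magnitude |∇z| = √(a² + b²) = √(0.05932 + 0.04777) = 0.32724.
True dip = arctan(0.32724) = 18.12°, dipping toward NW (azimuth ≈ 312°).

18.12°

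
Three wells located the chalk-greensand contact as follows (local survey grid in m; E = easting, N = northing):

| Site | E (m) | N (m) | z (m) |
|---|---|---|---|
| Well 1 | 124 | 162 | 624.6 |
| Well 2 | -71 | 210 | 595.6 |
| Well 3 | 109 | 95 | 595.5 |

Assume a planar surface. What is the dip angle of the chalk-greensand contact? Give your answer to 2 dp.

Let the plane be z = a·E + b·N + c.
Well 2−Well 1: −195a + 48b = −29;  Well 3−Well 1: −15a − 67b = −29.1.
Solving gives a = 0.24228, b = 0.38009.
Gradient magnitude |∇z| = √(a² + b²) = √(0.05870 + 0.14447) = 0.45074.
True dip = arctan(0.45074) = 24.26°, dipping toward SSW (azimuth ≈ 213°).

24.26°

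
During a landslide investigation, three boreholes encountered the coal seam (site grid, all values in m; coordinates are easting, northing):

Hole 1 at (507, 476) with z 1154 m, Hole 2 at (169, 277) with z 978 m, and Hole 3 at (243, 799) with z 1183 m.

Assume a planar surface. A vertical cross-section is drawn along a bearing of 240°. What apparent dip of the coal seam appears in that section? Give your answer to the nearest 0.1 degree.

Two edge vectors: Hole 1→Hole 2 = (-338, -199, -176), Hole 1→Hole 3 = (-264, 323, 29).
Normal n = (Hole 1→Hole 2) × (Hole 1→Hole 3) = (51077, 56266, -161710).
So ∂z/∂easting = −n_x/n_z = 0.31586 and ∂z/∂northing = −n_y/n_z = 0.34794.
Unit vector along 240° is (sin 240°, cos 240°) = (-0.8660, -0.5000).
Slope in that direction = a·(-0.8660) + b·(-0.5000) = −0.44751.
Apparent dip = arctan|0.44751| = 24.1° (true dip is 25.2°, so apparent ≤ true as expected).

24.1°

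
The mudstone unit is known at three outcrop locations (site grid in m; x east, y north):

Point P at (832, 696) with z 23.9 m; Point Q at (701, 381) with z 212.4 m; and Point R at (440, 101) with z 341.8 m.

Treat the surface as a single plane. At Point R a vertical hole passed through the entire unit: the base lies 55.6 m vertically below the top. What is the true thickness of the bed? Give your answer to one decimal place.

Two edge vectors: Point P→Point Q = (-131, -315, 188.5), Point P→Point R = (-392, -595, 317.9).
Normal n = (Point P→Point Q) × (Point P→Point R) = (12019, -32247.1, -45535).
So ∂z/∂x = −n_x/n_z = 0.26395 and ∂z/∂y = −n_y/n_z = −0.70818.
|∇z| = √(a²+b²) = 0.75577, so dip δ = arctan(0.75577) = 37.08°.
True thickness = vertical thickness × cos δ = 55.6 × cos 37.08° = 44.4 m.

44.4 m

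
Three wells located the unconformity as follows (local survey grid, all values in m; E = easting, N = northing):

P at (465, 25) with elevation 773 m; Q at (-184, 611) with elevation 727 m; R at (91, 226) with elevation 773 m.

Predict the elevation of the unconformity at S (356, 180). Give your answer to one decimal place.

Two edge vectors: P→Q = (-649, 586, -46), P→R = (-374, 201, 0).
Normal n = (P→Q) × (P→R) = (9246, 17204, 88715).
So ∂z/∂E = −n_x/n_z = −0.10422 and ∂z/∂N = −n_y/n_z = −0.19392.
Intercept c from P: 773 + 48.46 + 4.85 = 826.31.
At (356, 180): z = −37.1 − 34.9 + 826.31 = 754.3 m.

754.3 m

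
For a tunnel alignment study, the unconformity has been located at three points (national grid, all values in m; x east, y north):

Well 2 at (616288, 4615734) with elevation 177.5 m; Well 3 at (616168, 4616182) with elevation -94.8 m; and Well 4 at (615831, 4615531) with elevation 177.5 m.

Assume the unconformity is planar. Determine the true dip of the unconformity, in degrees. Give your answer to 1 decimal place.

Let the plane be z = a·x + b·y + c.
Well 3−Well 2: −120a + 448b = −272.3;  Well 4−Well 2: −457a − 203b = 0.
Solving gives a = 0.24128, b = −0.54318.
Gradient magnitude |∇z| = √(a² + b²) = √(0.05822 + 0.29505) = 0.59436.
True dip = arctan(0.59436) = 30.7°, dipping toward NNW (azimuth ≈ 336°).

30.7°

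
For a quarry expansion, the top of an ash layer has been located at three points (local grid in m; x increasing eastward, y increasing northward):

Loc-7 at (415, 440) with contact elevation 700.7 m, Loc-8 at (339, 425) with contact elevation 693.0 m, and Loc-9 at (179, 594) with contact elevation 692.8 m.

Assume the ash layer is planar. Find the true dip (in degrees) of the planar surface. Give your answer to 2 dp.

6.67°

Let the plane be z = a·x + b·y + c.
Loc-8−Loc-7: −76a − 15b = −7.7;  Loc-9−Loc-7: −236a + 154b = −7.9.
Solving gives a = 0.08556, b = 0.07982.
Gradient magnitude |∇z| = √(a² + b²) = √(0.00732 + 0.00637) = 0.11701.
True dip = arctan(0.11701) = 6.67°, dipping toward SW (azimuth ≈ 227°).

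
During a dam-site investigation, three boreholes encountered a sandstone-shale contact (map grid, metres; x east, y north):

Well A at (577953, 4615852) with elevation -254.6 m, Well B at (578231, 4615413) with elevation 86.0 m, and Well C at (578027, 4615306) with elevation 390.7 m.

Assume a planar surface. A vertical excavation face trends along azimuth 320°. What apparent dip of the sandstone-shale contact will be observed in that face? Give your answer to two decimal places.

Let the plane be z = a·x + b·y + c.
Well B−Well A: 278a − 439b = 340.6;  Well C−Well A: 74a − 546b = 645.3.
Solving gives a = −0.81574, b = −1.29243.
Unit vector along 320° is (sin 320°, cos 320°) = (-0.6428, 0.7660).
Slope in that direction = a·(-0.6428) + b·(0.7660) = −0.46571.
Apparent dip = arctan|0.46571| = 24.97° (true dip is 56.8°, so apparent ≤ true as expected).

24.97°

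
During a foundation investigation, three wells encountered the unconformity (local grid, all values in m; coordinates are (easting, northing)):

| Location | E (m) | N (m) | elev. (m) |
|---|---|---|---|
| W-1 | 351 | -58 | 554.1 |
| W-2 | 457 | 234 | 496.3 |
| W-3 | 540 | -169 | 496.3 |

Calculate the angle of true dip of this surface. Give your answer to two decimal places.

19.56°

Two edge vectors: W-1→W-2 = (106, 292, -57.8), W-1→W-3 = (189, -111, -57.8).
Normal n = (W-1→W-2) × (W-1→W-3) = (-23293.4, -4797.4, -66954).
So ∂z/∂E = −n_x/n_z = −0.34790 and ∂z/∂N = −n_y/n_z = −0.07165.
Gradient magnitude |∇z| = √(a² + b²) = √(0.12104 + 0.00513) = 0.35520.
True dip = arctan(0.35520) = 19.56°, dipping toward ENE (azimuth ≈ 078°).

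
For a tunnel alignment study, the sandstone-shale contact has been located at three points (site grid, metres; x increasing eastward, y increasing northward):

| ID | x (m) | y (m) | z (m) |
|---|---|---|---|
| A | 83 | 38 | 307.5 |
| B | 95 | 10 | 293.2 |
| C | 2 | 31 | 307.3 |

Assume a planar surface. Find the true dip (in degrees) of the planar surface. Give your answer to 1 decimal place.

26.3°

Let the plane be z = a·x + b·y + c.
B−A: 12a − 28b = −14.3;  C−A: −81a − 7b = −0.2.
Solving gives a = −0.04018, b = 0.49349.
Gradient magnitude |∇z| = √(a² + b²) = √(0.00161 + 0.24354) = 0.49513.
True dip = arctan(0.49513) = 26.3°, dipping toward S (azimuth ≈ 175°).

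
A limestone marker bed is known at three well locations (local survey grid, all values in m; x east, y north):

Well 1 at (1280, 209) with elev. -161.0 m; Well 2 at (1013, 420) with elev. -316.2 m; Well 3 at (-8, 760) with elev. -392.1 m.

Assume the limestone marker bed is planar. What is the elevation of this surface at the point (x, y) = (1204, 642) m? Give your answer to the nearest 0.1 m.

-618.6 m

Let the plane be z = a·x + b·y + c.
Well 2−Well 1: −267a + 211b = −155.2;  Well 3−Well 1: −1288a + 551b = −231.1.
Solving gives a = −0.294848, b = −1.108647.
Then c = -161 − a·1280 − b·209 = 448.11.
At (1204, 642): z = −355.0 − 711.8 + 448.11 = -618.6 m.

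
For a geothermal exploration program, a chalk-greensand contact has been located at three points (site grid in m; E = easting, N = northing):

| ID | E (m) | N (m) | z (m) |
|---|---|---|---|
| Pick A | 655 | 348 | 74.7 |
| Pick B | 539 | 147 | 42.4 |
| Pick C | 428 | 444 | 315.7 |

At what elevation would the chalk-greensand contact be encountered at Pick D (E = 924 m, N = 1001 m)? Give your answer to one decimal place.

Let the plane be z = a·E + b·N + c.
Pick B−Pick A: −116a − 201b = −32.3;  Pick C−Pick A: −227a + 96b = 241.
Solving gives a = −0.798763, b = 0.621674.
Then c = 74.7 − a·655 − b·348 = 381.55.
At (924, 1001): z = −738.1 + 622.3 + 381.55 = 265.8 m.

265.8 m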